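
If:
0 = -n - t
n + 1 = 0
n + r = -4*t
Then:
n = -1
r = -3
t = 1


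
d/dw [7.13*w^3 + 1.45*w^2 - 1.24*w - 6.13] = 21.39*w^2 + 2.9*w - 1.24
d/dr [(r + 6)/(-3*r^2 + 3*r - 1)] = (3*r^2 + 36*r - 19)/(9*r^4 - 18*r^3 + 15*r^2 - 6*r + 1)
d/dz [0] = 0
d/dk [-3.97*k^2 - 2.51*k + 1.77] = -7.94*k - 2.51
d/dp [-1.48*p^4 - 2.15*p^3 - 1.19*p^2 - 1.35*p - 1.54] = -5.92*p^3 - 6.45*p^2 - 2.38*p - 1.35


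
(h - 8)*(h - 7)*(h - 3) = h^3 - 18*h^2 + 101*h - 168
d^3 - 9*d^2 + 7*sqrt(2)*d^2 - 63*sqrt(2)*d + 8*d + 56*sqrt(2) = (d - 8)*(d - 1)*(d + 7*sqrt(2))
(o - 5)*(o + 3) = o^2 - 2*o - 15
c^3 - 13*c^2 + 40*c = c*(c - 8)*(c - 5)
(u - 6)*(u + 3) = u^2 - 3*u - 18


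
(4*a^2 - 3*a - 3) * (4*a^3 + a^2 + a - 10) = 16*a^5 - 8*a^4 - 11*a^3 - 46*a^2 + 27*a + 30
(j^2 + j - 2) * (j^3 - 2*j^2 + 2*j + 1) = j^5 - j^4 - 2*j^3 + 7*j^2 - 3*j - 2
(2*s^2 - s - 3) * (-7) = -14*s^2 + 7*s + 21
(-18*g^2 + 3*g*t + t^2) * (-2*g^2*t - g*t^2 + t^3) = 36*g^4*t + 12*g^3*t^2 - 23*g^2*t^3 + 2*g*t^4 + t^5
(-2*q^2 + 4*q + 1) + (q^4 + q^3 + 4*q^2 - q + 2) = q^4 + q^3 + 2*q^2 + 3*q + 3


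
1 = 1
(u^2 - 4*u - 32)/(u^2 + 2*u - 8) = (u - 8)/(u - 2)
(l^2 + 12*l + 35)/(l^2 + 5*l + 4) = (l^2 + 12*l + 35)/(l^2 + 5*l + 4)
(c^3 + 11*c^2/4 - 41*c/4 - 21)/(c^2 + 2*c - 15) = (c^2 + 23*c/4 + 7)/(c + 5)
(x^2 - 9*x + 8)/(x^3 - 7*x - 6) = (-x^2 + 9*x - 8)/(-x^3 + 7*x + 6)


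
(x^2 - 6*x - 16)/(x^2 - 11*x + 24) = (x + 2)/(x - 3)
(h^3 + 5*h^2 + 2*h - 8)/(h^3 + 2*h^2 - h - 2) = (h + 4)/(h + 1)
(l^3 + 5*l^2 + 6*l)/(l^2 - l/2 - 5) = 2*l*(l + 3)/(2*l - 5)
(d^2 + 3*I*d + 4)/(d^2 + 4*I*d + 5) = (d + 4*I)/(d + 5*I)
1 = 1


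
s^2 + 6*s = s*(s + 6)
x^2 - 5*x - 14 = (x - 7)*(x + 2)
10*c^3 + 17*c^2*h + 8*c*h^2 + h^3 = (c + h)*(2*c + h)*(5*c + h)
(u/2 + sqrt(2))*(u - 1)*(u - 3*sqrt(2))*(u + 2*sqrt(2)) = u^4/2 - u^3/2 + sqrt(2)*u^3/2 - 8*u^2 - sqrt(2)*u^2/2 - 12*sqrt(2)*u + 8*u + 12*sqrt(2)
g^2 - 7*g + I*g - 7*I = (g - 7)*(g + I)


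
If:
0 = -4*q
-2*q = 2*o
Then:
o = 0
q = 0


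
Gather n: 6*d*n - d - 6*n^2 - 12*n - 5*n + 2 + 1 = -d - 6*n^2 + n*(6*d - 17) + 3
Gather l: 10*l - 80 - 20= 10*l - 100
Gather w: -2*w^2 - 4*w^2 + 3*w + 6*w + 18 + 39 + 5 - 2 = -6*w^2 + 9*w + 60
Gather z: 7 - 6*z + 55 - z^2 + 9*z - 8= -z^2 + 3*z + 54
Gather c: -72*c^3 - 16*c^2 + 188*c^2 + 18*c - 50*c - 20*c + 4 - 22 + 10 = -72*c^3 + 172*c^2 - 52*c - 8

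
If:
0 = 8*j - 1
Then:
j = 1/8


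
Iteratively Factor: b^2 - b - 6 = (b + 2)*(b - 3)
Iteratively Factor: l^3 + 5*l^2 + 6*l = (l + 2)*(l^2 + 3*l) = (l + 2)*(l + 3)*(l)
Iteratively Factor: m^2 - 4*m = (m)*(m - 4)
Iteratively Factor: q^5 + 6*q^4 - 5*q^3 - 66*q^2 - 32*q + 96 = (q - 1)*(q^4 + 7*q^3 + 2*q^2 - 64*q - 96) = (q - 1)*(q + 4)*(q^3 + 3*q^2 - 10*q - 24) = (q - 3)*(q - 1)*(q + 4)*(q^2 + 6*q + 8) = (q - 3)*(q - 1)*(q + 2)*(q + 4)*(q + 4)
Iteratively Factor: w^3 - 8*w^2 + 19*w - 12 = (w - 1)*(w^2 - 7*w + 12) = (w - 4)*(w - 1)*(w - 3)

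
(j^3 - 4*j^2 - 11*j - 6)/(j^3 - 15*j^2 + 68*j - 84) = (j^2 + 2*j + 1)/(j^2 - 9*j + 14)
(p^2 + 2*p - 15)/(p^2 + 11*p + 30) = (p - 3)/(p + 6)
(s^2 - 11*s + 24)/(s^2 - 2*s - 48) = (s - 3)/(s + 6)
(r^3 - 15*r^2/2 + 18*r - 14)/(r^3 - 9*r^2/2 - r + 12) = (2*r^2 - 11*r + 14)/(2*r^2 - 5*r - 12)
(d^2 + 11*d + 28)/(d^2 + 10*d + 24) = (d + 7)/(d + 6)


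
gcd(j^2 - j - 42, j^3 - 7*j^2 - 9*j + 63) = j - 7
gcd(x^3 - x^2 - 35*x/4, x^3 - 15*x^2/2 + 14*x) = x^2 - 7*x/2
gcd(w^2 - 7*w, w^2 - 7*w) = w^2 - 7*w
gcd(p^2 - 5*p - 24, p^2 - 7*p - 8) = p - 8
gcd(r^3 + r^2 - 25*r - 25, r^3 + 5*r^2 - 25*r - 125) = r^2 - 25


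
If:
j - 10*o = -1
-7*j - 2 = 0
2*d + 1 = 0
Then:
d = -1/2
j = -2/7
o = 1/14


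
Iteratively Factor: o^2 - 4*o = (o - 4)*(o)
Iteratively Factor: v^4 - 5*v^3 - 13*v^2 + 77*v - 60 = (v + 4)*(v^3 - 9*v^2 + 23*v - 15) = (v - 5)*(v + 4)*(v^2 - 4*v + 3) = (v - 5)*(v - 1)*(v + 4)*(v - 3)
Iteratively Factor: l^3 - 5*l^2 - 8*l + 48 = (l + 3)*(l^2 - 8*l + 16) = (l - 4)*(l + 3)*(l - 4)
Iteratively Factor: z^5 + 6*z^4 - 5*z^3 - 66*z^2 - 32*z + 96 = (z + 2)*(z^4 + 4*z^3 - 13*z^2 - 40*z + 48) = (z + 2)*(z + 4)*(z^3 - 13*z + 12) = (z + 2)*(z + 4)^2*(z^2 - 4*z + 3) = (z - 1)*(z + 2)*(z + 4)^2*(z - 3)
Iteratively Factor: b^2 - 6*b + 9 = (b - 3)*(b - 3)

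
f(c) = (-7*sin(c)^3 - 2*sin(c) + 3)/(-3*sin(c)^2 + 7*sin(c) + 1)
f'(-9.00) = 4.38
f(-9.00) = -1.80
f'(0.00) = -23.00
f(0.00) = 3.00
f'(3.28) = 48749.60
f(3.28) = -144.08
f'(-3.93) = 1.90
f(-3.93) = -0.21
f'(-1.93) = -0.17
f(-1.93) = -1.30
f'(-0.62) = -1.02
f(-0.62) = -1.36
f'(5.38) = 0.03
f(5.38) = -1.25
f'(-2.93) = 72.79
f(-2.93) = -5.78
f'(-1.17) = 0.18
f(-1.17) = -1.29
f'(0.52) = -1.95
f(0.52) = 0.31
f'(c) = (6*sin(c)*cos(c) - 7*cos(c))*(-7*sin(c)^3 - 2*sin(c) + 3)/(-3*sin(c)^2 + 7*sin(c) + 1)^2 + (-21*sin(c)^2*cos(c) - 2*cos(c))/(-3*sin(c)^2 + 7*sin(c) + 1)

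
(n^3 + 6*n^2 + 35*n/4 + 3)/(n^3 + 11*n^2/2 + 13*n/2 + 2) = (n + 3/2)/(n + 1)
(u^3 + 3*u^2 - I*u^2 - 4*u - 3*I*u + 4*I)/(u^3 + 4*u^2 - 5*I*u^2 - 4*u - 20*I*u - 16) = (u - 1)/(u - 4*I)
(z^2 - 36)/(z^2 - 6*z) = (z + 6)/z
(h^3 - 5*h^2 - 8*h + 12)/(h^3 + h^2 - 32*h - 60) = (h - 1)/(h + 5)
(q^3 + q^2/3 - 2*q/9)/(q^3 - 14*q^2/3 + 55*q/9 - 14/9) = q*(3*q + 2)/(3*q^2 - 13*q + 14)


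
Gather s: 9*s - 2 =9*s - 2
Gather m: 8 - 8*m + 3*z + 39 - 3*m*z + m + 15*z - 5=m*(-3*z - 7) + 18*z + 42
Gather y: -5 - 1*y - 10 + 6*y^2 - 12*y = 6*y^2 - 13*y - 15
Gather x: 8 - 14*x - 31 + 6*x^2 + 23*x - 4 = 6*x^2 + 9*x - 27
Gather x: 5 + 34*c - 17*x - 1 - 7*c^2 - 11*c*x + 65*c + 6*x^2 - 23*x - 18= -7*c^2 + 99*c + 6*x^2 + x*(-11*c - 40) - 14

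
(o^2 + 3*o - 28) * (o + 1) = o^3 + 4*o^2 - 25*o - 28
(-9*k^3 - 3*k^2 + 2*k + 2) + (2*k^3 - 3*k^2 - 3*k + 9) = -7*k^3 - 6*k^2 - k + 11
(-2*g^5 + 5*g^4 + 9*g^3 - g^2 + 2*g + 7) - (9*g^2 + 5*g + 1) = -2*g^5 + 5*g^4 + 9*g^3 - 10*g^2 - 3*g + 6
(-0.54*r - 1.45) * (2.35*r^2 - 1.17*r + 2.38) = -1.269*r^3 - 2.7757*r^2 + 0.4113*r - 3.451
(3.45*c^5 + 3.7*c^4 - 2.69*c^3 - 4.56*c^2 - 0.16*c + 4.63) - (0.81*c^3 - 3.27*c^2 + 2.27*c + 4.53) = 3.45*c^5 + 3.7*c^4 - 3.5*c^3 - 1.29*c^2 - 2.43*c + 0.0999999999999996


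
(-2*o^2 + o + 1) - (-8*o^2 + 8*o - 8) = 6*o^2 - 7*o + 9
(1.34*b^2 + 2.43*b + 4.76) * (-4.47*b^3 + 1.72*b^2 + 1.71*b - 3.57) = -5.9898*b^5 - 8.5573*b^4 - 14.8062*b^3 + 7.5587*b^2 - 0.535500000000001*b - 16.9932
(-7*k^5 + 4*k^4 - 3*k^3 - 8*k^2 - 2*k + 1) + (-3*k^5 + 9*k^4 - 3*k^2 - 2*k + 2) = -10*k^5 + 13*k^4 - 3*k^3 - 11*k^2 - 4*k + 3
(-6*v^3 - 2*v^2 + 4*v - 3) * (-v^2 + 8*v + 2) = 6*v^5 - 46*v^4 - 32*v^3 + 31*v^2 - 16*v - 6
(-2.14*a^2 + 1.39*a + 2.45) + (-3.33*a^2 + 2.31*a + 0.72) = -5.47*a^2 + 3.7*a + 3.17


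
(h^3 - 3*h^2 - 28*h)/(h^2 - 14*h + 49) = h*(h + 4)/(h - 7)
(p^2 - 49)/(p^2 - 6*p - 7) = (p + 7)/(p + 1)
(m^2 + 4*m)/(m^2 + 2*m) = (m + 4)/(m + 2)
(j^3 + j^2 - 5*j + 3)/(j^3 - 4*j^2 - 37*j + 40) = (j^2 + 2*j - 3)/(j^2 - 3*j - 40)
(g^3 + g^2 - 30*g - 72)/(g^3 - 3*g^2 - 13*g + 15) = (g^2 - 2*g - 24)/(g^2 - 6*g + 5)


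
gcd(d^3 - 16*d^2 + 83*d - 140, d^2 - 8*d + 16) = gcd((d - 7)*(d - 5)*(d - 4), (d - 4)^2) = d - 4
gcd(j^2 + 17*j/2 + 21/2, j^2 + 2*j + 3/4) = j + 3/2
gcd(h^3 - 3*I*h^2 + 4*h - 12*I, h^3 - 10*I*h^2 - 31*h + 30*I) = h^2 - 5*I*h - 6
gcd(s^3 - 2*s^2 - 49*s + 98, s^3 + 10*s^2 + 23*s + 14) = s + 7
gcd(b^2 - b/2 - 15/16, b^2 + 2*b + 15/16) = b + 3/4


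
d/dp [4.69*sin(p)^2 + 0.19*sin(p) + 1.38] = (9.38*sin(p) + 0.19)*cos(p)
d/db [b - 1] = 1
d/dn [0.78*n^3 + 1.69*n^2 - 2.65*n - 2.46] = 2.34*n^2 + 3.38*n - 2.65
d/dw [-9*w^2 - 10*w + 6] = -18*w - 10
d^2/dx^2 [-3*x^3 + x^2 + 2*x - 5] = 2 - 18*x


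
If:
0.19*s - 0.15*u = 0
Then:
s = 0.789473684210526*u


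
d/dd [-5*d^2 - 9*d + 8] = -10*d - 9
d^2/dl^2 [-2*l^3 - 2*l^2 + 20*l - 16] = -12*l - 4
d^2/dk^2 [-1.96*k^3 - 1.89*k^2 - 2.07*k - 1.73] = -11.76*k - 3.78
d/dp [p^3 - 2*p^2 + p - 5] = 3*p^2 - 4*p + 1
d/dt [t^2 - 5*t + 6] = 2*t - 5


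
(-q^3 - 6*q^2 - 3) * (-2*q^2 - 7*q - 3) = 2*q^5 + 19*q^4 + 45*q^3 + 24*q^2 + 21*q + 9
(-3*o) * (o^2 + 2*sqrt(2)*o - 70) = -3*o^3 - 6*sqrt(2)*o^2 + 210*o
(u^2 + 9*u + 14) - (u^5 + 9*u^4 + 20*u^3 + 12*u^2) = -u^5 - 9*u^4 - 20*u^3 - 11*u^2 + 9*u + 14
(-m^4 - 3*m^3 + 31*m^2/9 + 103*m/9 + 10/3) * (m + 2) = -m^5 - 5*m^4 - 23*m^3/9 + 55*m^2/3 + 236*m/9 + 20/3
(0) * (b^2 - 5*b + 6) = 0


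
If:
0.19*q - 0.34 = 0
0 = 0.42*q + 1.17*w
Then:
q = 1.79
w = -0.64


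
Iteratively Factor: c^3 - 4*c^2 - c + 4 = (c + 1)*(c^2 - 5*c + 4) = (c - 4)*(c + 1)*(c - 1)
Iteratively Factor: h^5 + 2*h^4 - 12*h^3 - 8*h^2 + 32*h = (h - 2)*(h^4 + 4*h^3 - 4*h^2 - 16*h) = (h - 2)^2*(h^3 + 6*h^2 + 8*h) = h*(h - 2)^2*(h^2 + 6*h + 8) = h*(h - 2)^2*(h + 2)*(h + 4)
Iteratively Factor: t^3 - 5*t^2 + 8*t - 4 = (t - 1)*(t^2 - 4*t + 4) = (t - 2)*(t - 1)*(t - 2)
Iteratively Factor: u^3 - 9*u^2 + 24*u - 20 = (u - 2)*(u^2 - 7*u + 10) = (u - 5)*(u - 2)*(u - 2)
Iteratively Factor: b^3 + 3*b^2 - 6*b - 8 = (b + 4)*(b^2 - b - 2) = (b - 2)*(b + 4)*(b + 1)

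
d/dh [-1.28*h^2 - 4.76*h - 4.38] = -2.56*h - 4.76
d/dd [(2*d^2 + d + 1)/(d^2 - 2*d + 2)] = (-5*d^2 + 6*d + 4)/(d^4 - 4*d^3 + 8*d^2 - 8*d + 4)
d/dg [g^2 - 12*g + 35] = 2*g - 12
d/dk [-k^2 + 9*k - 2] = 9 - 2*k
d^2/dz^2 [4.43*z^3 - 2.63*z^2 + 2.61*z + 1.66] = 26.58*z - 5.26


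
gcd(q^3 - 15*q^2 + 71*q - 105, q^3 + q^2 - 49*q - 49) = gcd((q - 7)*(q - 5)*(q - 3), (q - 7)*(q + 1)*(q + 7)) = q - 7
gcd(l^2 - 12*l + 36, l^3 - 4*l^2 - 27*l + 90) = l - 6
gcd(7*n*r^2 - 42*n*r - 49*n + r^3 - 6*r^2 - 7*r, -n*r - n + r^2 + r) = r + 1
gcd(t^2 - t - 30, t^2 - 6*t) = t - 6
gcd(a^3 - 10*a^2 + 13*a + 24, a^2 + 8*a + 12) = 1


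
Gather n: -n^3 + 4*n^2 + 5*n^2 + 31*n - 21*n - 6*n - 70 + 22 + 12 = -n^3 + 9*n^2 + 4*n - 36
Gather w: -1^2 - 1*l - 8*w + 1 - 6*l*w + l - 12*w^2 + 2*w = -12*w^2 + w*(-6*l - 6)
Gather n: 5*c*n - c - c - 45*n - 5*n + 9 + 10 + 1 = -2*c + n*(5*c - 50) + 20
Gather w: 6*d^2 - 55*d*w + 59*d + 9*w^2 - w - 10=6*d^2 + 59*d + 9*w^2 + w*(-55*d - 1) - 10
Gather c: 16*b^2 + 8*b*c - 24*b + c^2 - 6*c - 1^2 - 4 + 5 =16*b^2 - 24*b + c^2 + c*(8*b - 6)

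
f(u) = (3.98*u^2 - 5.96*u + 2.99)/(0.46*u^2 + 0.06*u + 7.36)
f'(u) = (-0.92*u - 0.06)*(3.98*u^2 - 5.96*u + 2.99)/(0.46*u^2 + 0.06*u + 7.36)^2 + (7.96*u - 5.96)/(0.46*u^2 + 0.06*u + 7.36)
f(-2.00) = 3.40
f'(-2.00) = -1.74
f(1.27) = 0.23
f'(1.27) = 0.47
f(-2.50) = 4.24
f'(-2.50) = -1.62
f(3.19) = 2.00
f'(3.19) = 1.10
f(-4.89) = 7.05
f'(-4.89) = -0.75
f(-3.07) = 5.11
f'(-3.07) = -1.41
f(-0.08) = 0.47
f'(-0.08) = -0.90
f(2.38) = 1.12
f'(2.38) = 1.03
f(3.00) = 1.79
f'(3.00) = 1.10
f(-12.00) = 8.89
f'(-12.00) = -0.05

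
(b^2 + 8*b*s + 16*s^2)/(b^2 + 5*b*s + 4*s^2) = (b + 4*s)/(b + s)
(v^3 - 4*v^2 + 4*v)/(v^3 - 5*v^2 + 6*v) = (v - 2)/(v - 3)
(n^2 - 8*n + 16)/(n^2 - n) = (n^2 - 8*n + 16)/(n*(n - 1))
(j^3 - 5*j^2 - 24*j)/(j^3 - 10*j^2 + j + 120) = j/(j - 5)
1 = 1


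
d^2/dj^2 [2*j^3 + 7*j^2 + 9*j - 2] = 12*j + 14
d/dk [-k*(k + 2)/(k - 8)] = (-k^2 + 16*k + 16)/(k^2 - 16*k + 64)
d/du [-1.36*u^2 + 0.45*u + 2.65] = 0.45 - 2.72*u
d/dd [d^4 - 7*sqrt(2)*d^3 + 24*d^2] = d*(4*d^2 - 21*sqrt(2)*d + 48)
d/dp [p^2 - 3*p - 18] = 2*p - 3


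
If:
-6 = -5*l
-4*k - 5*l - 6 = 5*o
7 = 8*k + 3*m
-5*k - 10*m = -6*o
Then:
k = 566/253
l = 6/5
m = -919/253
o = -1060/253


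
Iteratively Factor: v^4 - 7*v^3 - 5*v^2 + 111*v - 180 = (v - 5)*(v^3 - 2*v^2 - 15*v + 36) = (v - 5)*(v - 3)*(v^2 + v - 12) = (v - 5)*(v - 3)*(v + 4)*(v - 3)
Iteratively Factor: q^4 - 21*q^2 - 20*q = (q)*(q^3 - 21*q - 20) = q*(q - 5)*(q^2 + 5*q + 4) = q*(q - 5)*(q + 4)*(q + 1)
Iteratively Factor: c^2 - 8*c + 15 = (c - 5)*(c - 3)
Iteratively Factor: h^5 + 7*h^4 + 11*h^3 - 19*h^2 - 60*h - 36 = (h + 1)*(h^4 + 6*h^3 + 5*h^2 - 24*h - 36) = (h - 2)*(h + 1)*(h^3 + 8*h^2 + 21*h + 18) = (h - 2)*(h + 1)*(h + 2)*(h^2 + 6*h + 9) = (h - 2)*(h + 1)*(h + 2)*(h + 3)*(h + 3)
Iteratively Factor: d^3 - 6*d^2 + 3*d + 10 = (d + 1)*(d^2 - 7*d + 10) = (d - 5)*(d + 1)*(d - 2)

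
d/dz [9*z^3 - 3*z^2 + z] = 27*z^2 - 6*z + 1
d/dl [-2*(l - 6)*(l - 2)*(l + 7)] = -6*l^2 + 4*l + 88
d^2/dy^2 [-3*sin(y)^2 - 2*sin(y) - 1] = 2*sin(y) - 6*cos(2*y)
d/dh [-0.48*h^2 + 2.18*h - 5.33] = 2.18 - 0.96*h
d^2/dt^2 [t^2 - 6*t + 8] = 2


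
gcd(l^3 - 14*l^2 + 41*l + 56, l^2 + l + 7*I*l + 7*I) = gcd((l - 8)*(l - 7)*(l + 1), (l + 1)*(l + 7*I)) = l + 1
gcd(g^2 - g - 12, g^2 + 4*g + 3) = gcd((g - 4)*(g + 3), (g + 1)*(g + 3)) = g + 3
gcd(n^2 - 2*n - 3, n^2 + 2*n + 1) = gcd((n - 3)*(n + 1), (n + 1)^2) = n + 1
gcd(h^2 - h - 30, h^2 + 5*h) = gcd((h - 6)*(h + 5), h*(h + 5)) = h + 5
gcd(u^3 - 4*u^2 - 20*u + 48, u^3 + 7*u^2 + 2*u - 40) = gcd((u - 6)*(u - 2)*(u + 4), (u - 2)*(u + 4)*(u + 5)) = u^2 + 2*u - 8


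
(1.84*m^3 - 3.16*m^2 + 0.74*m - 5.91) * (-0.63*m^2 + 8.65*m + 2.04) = -1.1592*m^5 + 17.9068*m^4 - 24.0466*m^3 + 3.6779*m^2 - 49.6119*m - 12.0564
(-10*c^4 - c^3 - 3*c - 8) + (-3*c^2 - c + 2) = -10*c^4 - c^3 - 3*c^2 - 4*c - 6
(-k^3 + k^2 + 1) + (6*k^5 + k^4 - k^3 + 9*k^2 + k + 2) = 6*k^5 + k^4 - 2*k^3 + 10*k^2 + k + 3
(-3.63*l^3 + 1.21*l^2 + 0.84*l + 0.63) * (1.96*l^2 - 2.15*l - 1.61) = -7.1148*l^5 + 10.1761*l^4 + 4.8892*l^3 - 2.5193*l^2 - 2.7069*l - 1.0143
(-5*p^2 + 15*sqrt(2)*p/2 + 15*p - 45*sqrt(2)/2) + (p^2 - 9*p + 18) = -4*p^2 + 6*p + 15*sqrt(2)*p/2 - 45*sqrt(2)/2 + 18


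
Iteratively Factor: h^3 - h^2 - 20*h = (h)*(h^2 - h - 20) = h*(h + 4)*(h - 5)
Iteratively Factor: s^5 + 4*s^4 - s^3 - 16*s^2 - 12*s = (s - 2)*(s^4 + 6*s^3 + 11*s^2 + 6*s) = (s - 2)*(s + 1)*(s^3 + 5*s^2 + 6*s) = (s - 2)*(s + 1)*(s + 3)*(s^2 + 2*s) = (s - 2)*(s + 1)*(s + 2)*(s + 3)*(s)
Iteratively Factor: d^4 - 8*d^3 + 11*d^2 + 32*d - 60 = (d - 2)*(d^3 - 6*d^2 - d + 30) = (d - 5)*(d - 2)*(d^2 - d - 6) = (d - 5)*(d - 3)*(d - 2)*(d + 2)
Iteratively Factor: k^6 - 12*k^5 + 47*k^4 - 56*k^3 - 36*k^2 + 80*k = (k)*(k^5 - 12*k^4 + 47*k^3 - 56*k^2 - 36*k + 80) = k*(k - 5)*(k^4 - 7*k^3 + 12*k^2 + 4*k - 16) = k*(k - 5)*(k - 2)*(k^3 - 5*k^2 + 2*k + 8) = k*(k - 5)*(k - 4)*(k - 2)*(k^2 - k - 2) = k*(k - 5)*(k - 4)*(k - 2)*(k + 1)*(k - 2)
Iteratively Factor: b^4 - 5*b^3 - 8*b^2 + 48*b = (b - 4)*(b^3 - b^2 - 12*b) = b*(b - 4)*(b^2 - b - 12) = b*(b - 4)*(b + 3)*(b - 4)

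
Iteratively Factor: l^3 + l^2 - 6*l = (l + 3)*(l^2 - 2*l) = l*(l + 3)*(l - 2)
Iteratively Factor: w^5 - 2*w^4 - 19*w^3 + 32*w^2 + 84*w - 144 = (w + 3)*(w^4 - 5*w^3 - 4*w^2 + 44*w - 48) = (w + 3)^2*(w^3 - 8*w^2 + 20*w - 16) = (w - 4)*(w + 3)^2*(w^2 - 4*w + 4) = (w - 4)*(w - 2)*(w + 3)^2*(w - 2)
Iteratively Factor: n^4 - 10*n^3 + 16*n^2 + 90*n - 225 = (n - 3)*(n^3 - 7*n^2 - 5*n + 75) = (n - 5)*(n - 3)*(n^2 - 2*n - 15) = (n - 5)*(n - 3)*(n + 3)*(n - 5)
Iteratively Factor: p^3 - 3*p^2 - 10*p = (p + 2)*(p^2 - 5*p) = (p - 5)*(p + 2)*(p)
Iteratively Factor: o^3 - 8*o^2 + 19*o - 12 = (o - 3)*(o^2 - 5*o + 4) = (o - 3)*(o - 1)*(o - 4)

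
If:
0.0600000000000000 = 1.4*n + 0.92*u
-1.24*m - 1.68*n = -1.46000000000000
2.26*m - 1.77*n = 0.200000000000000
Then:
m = 0.49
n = 0.51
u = -0.71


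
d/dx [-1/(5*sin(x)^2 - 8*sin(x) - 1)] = 2*(5*sin(x) - 4)*cos(x)/(-5*sin(x)^2 + 8*sin(x) + 1)^2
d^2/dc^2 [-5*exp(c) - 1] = -5*exp(c)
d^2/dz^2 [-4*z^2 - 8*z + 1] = -8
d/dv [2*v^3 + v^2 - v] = 6*v^2 + 2*v - 1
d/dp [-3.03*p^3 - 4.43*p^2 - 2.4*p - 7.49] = -9.09*p^2 - 8.86*p - 2.4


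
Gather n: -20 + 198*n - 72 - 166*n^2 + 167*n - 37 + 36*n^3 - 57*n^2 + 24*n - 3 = 36*n^3 - 223*n^2 + 389*n - 132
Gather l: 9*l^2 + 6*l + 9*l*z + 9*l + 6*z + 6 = 9*l^2 + l*(9*z + 15) + 6*z + 6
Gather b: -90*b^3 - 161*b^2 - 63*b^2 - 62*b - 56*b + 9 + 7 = -90*b^3 - 224*b^2 - 118*b + 16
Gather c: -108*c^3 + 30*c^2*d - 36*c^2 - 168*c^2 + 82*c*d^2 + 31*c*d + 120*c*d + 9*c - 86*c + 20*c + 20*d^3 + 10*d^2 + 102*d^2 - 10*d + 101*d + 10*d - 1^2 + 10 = -108*c^3 + c^2*(30*d - 204) + c*(82*d^2 + 151*d - 57) + 20*d^3 + 112*d^2 + 101*d + 9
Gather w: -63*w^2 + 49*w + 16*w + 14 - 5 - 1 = -63*w^2 + 65*w + 8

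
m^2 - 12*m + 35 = (m - 7)*(m - 5)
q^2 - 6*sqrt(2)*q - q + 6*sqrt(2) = (q - 1)*(q - 6*sqrt(2))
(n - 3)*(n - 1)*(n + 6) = n^3 + 2*n^2 - 21*n + 18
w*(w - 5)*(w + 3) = w^3 - 2*w^2 - 15*w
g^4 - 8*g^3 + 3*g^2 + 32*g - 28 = (g - 7)*(g - 2)*(g - 1)*(g + 2)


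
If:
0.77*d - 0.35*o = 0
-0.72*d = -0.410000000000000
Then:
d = 0.57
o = 1.25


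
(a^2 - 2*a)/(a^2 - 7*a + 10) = a/(a - 5)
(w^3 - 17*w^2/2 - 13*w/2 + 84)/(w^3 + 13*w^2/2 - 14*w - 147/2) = (w - 8)/(w + 7)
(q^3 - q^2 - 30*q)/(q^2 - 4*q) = (q^2 - q - 30)/(q - 4)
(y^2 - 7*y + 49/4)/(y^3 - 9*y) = (y^2 - 7*y + 49/4)/(y*(y^2 - 9))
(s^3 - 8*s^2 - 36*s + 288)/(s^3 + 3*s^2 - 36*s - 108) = (s - 8)/(s + 3)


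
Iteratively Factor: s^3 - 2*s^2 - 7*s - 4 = (s - 4)*(s^2 + 2*s + 1) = (s - 4)*(s + 1)*(s + 1)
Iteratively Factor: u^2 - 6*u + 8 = (u - 2)*(u - 4)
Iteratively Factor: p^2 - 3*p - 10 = (p + 2)*(p - 5)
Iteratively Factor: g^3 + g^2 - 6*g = (g)*(g^2 + g - 6) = g*(g - 2)*(g + 3)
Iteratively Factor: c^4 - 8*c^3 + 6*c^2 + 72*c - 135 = (c - 3)*(c^3 - 5*c^2 - 9*c + 45) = (c - 3)^2*(c^2 - 2*c - 15) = (c - 3)^2*(c + 3)*(c - 5)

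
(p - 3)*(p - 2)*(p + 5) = p^3 - 19*p + 30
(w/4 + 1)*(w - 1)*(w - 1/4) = w^3/4 + 11*w^2/16 - 19*w/16 + 1/4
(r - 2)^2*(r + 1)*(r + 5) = r^4 + 2*r^3 - 15*r^2 + 4*r + 20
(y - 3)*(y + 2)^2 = y^3 + y^2 - 8*y - 12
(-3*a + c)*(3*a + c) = -9*a^2 + c^2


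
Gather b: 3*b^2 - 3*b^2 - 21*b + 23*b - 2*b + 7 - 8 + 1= 0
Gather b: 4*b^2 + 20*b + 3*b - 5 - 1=4*b^2 + 23*b - 6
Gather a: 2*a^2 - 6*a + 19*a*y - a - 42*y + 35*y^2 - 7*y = 2*a^2 + a*(19*y - 7) + 35*y^2 - 49*y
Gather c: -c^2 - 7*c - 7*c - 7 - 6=-c^2 - 14*c - 13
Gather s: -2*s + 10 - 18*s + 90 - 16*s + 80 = 180 - 36*s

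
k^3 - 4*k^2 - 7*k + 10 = (k - 5)*(k - 1)*(k + 2)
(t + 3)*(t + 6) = t^2 + 9*t + 18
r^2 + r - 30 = (r - 5)*(r + 6)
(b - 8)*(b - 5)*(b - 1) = b^3 - 14*b^2 + 53*b - 40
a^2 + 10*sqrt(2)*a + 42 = (a + 3*sqrt(2))*(a + 7*sqrt(2))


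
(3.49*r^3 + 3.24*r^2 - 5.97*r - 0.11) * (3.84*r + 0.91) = 13.4016*r^4 + 15.6175*r^3 - 19.9764*r^2 - 5.8551*r - 0.1001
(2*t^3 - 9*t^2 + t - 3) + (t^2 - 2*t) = 2*t^3 - 8*t^2 - t - 3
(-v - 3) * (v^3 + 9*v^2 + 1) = -v^4 - 12*v^3 - 27*v^2 - v - 3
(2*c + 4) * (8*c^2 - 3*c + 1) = 16*c^3 + 26*c^2 - 10*c + 4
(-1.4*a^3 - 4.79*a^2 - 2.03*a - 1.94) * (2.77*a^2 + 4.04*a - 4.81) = -3.878*a^5 - 18.9243*a^4 - 18.2407*a^3 + 9.4649*a^2 + 1.9267*a + 9.3314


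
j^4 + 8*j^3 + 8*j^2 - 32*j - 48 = (j - 2)*(j + 2)^2*(j + 6)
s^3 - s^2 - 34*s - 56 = (s - 7)*(s + 2)*(s + 4)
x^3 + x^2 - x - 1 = (x - 1)*(x + 1)^2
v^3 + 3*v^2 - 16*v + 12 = (v - 2)*(v - 1)*(v + 6)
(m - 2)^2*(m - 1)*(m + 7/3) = m^4 - 8*m^3/3 - 11*m^2/3 + 44*m/3 - 28/3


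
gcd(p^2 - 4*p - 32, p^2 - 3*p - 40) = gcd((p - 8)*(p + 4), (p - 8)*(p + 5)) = p - 8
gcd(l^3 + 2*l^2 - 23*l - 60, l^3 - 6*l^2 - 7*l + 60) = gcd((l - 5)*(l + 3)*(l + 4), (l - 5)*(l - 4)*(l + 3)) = l^2 - 2*l - 15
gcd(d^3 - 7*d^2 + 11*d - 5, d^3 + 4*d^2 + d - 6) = d - 1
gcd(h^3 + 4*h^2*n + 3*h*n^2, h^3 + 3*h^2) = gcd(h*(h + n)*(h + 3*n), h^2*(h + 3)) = h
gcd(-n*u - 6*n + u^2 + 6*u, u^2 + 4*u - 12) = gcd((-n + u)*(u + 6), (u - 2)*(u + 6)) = u + 6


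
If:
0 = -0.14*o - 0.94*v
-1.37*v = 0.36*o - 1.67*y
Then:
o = 10.7080491132333*y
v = -1.59481582537517*y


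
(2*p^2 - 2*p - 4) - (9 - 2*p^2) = 4*p^2 - 2*p - 13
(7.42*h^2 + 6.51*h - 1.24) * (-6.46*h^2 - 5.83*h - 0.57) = -47.9332*h^4 - 85.3132*h^3 - 34.1723*h^2 + 3.5185*h + 0.7068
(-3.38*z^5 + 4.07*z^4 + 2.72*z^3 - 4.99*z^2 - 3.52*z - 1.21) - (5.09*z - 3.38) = -3.38*z^5 + 4.07*z^4 + 2.72*z^3 - 4.99*z^2 - 8.61*z + 2.17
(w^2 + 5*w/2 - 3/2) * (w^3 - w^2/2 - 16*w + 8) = w^5 + 2*w^4 - 75*w^3/4 - 125*w^2/4 + 44*w - 12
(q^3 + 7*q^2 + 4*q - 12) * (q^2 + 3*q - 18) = q^5 + 10*q^4 + 7*q^3 - 126*q^2 - 108*q + 216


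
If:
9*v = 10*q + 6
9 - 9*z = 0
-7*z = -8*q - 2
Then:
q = 5/8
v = 49/36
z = 1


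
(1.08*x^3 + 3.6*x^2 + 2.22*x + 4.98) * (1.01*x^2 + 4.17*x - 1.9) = 1.0908*x^5 + 8.1396*x^4 + 15.2022*x^3 + 7.4472*x^2 + 16.5486*x - 9.462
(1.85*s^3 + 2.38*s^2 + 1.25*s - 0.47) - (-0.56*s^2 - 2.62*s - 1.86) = 1.85*s^3 + 2.94*s^2 + 3.87*s + 1.39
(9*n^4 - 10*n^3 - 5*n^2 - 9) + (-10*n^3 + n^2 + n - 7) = 9*n^4 - 20*n^3 - 4*n^2 + n - 16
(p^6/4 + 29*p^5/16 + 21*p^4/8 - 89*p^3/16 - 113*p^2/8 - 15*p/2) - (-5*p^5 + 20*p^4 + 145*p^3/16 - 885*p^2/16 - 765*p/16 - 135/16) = p^6/4 + 109*p^5/16 - 139*p^4/8 - 117*p^3/8 + 659*p^2/16 + 645*p/16 + 135/16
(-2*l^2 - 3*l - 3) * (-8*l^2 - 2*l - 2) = 16*l^4 + 28*l^3 + 34*l^2 + 12*l + 6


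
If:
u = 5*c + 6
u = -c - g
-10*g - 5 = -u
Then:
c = -61/65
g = -24/65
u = 17/13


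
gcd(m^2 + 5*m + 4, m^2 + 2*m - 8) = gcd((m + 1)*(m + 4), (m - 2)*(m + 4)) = m + 4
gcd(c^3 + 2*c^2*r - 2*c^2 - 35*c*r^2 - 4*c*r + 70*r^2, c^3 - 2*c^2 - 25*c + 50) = c - 2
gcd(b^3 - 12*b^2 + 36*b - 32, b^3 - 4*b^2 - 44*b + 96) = b^2 - 10*b + 16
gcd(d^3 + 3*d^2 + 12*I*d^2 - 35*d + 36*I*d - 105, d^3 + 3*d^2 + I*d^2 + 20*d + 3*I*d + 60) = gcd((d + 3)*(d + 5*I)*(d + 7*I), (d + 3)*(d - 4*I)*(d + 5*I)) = d^2 + d*(3 + 5*I) + 15*I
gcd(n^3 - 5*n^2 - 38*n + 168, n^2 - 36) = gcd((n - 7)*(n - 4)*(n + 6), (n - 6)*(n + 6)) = n + 6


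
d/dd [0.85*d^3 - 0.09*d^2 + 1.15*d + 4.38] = 2.55*d^2 - 0.18*d + 1.15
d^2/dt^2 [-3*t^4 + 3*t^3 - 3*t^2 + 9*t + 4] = -36*t^2 + 18*t - 6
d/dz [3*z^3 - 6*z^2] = 3*z*(3*z - 4)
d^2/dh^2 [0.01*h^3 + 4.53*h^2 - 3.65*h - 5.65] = 0.06*h + 9.06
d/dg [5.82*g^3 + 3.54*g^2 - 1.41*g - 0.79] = 17.46*g^2 + 7.08*g - 1.41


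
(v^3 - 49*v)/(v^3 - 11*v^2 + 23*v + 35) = v*(v + 7)/(v^2 - 4*v - 5)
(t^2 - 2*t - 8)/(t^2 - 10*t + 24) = (t + 2)/(t - 6)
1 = 1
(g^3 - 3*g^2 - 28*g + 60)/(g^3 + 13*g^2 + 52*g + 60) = (g^2 - 8*g + 12)/(g^2 + 8*g + 12)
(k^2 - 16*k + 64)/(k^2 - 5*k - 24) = (k - 8)/(k + 3)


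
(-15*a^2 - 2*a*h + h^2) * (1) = -15*a^2 - 2*a*h + h^2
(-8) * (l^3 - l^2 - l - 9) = -8*l^3 + 8*l^2 + 8*l + 72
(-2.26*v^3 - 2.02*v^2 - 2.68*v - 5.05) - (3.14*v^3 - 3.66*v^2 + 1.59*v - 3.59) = -5.4*v^3 + 1.64*v^2 - 4.27*v - 1.46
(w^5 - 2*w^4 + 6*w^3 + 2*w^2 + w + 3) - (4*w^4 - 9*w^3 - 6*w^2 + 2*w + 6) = w^5 - 6*w^4 + 15*w^3 + 8*w^2 - w - 3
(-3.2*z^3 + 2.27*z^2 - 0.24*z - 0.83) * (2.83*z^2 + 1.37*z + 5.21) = -9.056*z^5 + 2.0401*z^4 - 14.2413*z^3 + 9.149*z^2 - 2.3875*z - 4.3243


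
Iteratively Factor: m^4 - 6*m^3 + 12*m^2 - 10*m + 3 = (m - 1)*(m^3 - 5*m^2 + 7*m - 3) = (m - 1)^2*(m^2 - 4*m + 3) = (m - 1)^3*(m - 3)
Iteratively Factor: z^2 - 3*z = (z - 3)*(z)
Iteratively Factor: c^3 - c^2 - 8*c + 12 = (c - 2)*(c^2 + c - 6) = (c - 2)*(c + 3)*(c - 2)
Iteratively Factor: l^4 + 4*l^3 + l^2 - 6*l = (l + 2)*(l^3 + 2*l^2 - 3*l) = (l - 1)*(l + 2)*(l^2 + 3*l) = l*(l - 1)*(l + 2)*(l + 3)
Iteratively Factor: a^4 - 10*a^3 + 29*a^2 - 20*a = (a - 1)*(a^3 - 9*a^2 + 20*a) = a*(a - 1)*(a^2 - 9*a + 20) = a*(a - 5)*(a - 1)*(a - 4)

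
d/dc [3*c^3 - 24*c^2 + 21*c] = 9*c^2 - 48*c + 21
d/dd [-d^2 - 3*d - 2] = -2*d - 3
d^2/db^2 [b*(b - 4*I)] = 2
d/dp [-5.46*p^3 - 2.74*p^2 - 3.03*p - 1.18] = -16.38*p^2 - 5.48*p - 3.03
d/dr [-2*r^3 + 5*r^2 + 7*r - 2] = -6*r^2 + 10*r + 7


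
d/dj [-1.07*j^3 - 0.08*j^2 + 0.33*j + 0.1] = -3.21*j^2 - 0.16*j + 0.33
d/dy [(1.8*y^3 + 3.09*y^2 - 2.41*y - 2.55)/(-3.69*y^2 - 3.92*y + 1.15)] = (-6.642*y^4 - 14.112*y^3 - 14.7957*y^2 - 11.712*y - 12.7675)/(13.6161*y^4 + 28.9296*y^3 + 6.8794*y^2 - 9.016*y + 1.3225)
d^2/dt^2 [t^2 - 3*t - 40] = 2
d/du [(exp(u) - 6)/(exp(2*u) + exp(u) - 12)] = (-(exp(u) - 6)*(2*exp(u) + 1) + exp(2*u) + exp(u) - 12)*exp(u)/(exp(2*u) + exp(u) - 12)^2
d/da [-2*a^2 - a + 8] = -4*a - 1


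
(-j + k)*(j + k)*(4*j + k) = -4*j^3 - j^2*k + 4*j*k^2 + k^3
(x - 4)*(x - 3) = x^2 - 7*x + 12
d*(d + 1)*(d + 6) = d^3 + 7*d^2 + 6*d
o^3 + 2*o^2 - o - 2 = (o - 1)*(o + 1)*(o + 2)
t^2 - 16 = (t - 4)*(t + 4)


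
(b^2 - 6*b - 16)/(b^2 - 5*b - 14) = (b - 8)/(b - 7)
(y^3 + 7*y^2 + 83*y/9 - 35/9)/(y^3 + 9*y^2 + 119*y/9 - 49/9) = (y + 5)/(y + 7)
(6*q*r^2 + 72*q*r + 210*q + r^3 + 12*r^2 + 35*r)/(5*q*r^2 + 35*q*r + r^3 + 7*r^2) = (6*q*r + 30*q + r^2 + 5*r)/(r*(5*q + r))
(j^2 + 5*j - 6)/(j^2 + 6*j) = (j - 1)/j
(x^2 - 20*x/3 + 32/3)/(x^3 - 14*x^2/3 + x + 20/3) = (3*x - 8)/(3*x^2 - 2*x - 5)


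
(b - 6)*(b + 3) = b^2 - 3*b - 18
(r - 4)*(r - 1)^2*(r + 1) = r^4 - 5*r^3 + 3*r^2 + 5*r - 4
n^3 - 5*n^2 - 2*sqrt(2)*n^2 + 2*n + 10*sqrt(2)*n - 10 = (n - 5)*(n - sqrt(2))^2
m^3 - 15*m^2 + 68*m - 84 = (m - 7)*(m - 6)*(m - 2)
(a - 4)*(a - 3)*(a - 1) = a^3 - 8*a^2 + 19*a - 12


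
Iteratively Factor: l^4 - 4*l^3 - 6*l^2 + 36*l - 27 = (l - 3)*(l^3 - l^2 - 9*l + 9) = (l - 3)*(l + 3)*(l^2 - 4*l + 3) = (l - 3)^2*(l + 3)*(l - 1)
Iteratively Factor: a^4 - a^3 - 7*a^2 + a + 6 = (a + 2)*(a^3 - 3*a^2 - a + 3) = (a + 1)*(a + 2)*(a^2 - 4*a + 3) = (a - 3)*(a + 1)*(a + 2)*(a - 1)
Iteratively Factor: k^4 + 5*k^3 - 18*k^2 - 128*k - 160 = (k - 5)*(k^3 + 10*k^2 + 32*k + 32) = (k - 5)*(k + 4)*(k^2 + 6*k + 8) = (k - 5)*(k + 4)^2*(k + 2)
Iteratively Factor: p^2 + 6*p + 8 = (p + 4)*(p + 2)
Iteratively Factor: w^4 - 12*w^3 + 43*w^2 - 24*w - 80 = (w + 1)*(w^3 - 13*w^2 + 56*w - 80) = (w - 4)*(w + 1)*(w^2 - 9*w + 20) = (w - 5)*(w - 4)*(w + 1)*(w - 4)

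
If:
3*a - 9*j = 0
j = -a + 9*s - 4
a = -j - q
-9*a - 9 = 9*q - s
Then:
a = 231/85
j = 77/85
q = -308/85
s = 72/85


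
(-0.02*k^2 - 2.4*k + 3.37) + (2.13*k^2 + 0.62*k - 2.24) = 2.11*k^2 - 1.78*k + 1.13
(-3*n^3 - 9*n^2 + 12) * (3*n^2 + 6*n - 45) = -9*n^5 - 45*n^4 + 81*n^3 + 441*n^2 + 72*n - 540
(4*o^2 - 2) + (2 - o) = 4*o^2 - o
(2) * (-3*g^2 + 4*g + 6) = -6*g^2 + 8*g + 12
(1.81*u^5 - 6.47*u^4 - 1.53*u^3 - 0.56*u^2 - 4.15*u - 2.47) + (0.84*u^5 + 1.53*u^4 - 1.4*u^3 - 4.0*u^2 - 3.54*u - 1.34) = 2.65*u^5 - 4.94*u^4 - 2.93*u^3 - 4.56*u^2 - 7.69*u - 3.81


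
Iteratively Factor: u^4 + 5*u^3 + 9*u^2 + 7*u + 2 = (u + 1)*(u^3 + 4*u^2 + 5*u + 2) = (u + 1)*(u + 2)*(u^2 + 2*u + 1) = (u + 1)^2*(u + 2)*(u + 1)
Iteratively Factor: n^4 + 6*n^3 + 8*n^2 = (n + 4)*(n^3 + 2*n^2) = n*(n + 4)*(n^2 + 2*n) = n^2*(n + 4)*(n + 2)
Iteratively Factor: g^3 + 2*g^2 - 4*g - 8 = (g + 2)*(g^2 - 4) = (g - 2)*(g + 2)*(g + 2)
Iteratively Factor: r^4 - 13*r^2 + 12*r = (r + 4)*(r^3 - 4*r^2 + 3*r) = (r - 3)*(r + 4)*(r^2 - r) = r*(r - 3)*(r + 4)*(r - 1)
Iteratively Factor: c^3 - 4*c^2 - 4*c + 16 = (c + 2)*(c^2 - 6*c + 8) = (c - 2)*(c + 2)*(c - 4)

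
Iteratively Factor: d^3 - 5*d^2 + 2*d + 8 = (d + 1)*(d^2 - 6*d + 8) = (d - 4)*(d + 1)*(d - 2)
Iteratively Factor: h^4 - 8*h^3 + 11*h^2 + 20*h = (h - 5)*(h^3 - 3*h^2 - 4*h) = (h - 5)*(h - 4)*(h^2 + h) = h*(h - 5)*(h - 4)*(h + 1)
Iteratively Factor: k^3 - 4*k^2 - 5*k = (k + 1)*(k^2 - 5*k) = k*(k + 1)*(k - 5)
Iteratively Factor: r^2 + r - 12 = (r - 3)*(r + 4)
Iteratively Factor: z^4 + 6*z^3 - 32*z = (z)*(z^3 + 6*z^2 - 32) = z*(z - 2)*(z^2 + 8*z + 16) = z*(z - 2)*(z + 4)*(z + 4)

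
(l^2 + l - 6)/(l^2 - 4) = (l + 3)/(l + 2)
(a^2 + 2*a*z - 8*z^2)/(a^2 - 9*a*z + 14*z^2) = (-a - 4*z)/(-a + 7*z)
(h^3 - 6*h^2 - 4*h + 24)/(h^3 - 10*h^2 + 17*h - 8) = (h^3 - 6*h^2 - 4*h + 24)/(h^3 - 10*h^2 + 17*h - 8)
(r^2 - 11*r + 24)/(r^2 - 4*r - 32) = (r - 3)/(r + 4)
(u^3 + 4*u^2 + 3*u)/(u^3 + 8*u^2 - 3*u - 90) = u*(u^2 + 4*u + 3)/(u^3 + 8*u^2 - 3*u - 90)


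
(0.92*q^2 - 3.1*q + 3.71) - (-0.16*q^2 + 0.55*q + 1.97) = 1.08*q^2 - 3.65*q + 1.74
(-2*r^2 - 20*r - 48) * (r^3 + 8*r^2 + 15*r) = -2*r^5 - 36*r^4 - 238*r^3 - 684*r^2 - 720*r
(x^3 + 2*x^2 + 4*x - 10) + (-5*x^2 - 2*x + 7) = x^3 - 3*x^2 + 2*x - 3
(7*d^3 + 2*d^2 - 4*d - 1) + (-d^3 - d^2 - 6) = 6*d^3 + d^2 - 4*d - 7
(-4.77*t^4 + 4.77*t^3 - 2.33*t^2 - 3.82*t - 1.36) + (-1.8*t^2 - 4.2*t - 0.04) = -4.77*t^4 + 4.77*t^3 - 4.13*t^2 - 8.02*t - 1.4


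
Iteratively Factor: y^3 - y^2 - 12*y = (y + 3)*(y^2 - 4*y) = (y - 4)*(y + 3)*(y)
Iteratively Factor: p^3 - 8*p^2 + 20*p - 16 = (p - 2)*(p^2 - 6*p + 8) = (p - 4)*(p - 2)*(p - 2)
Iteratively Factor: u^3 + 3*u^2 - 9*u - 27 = (u + 3)*(u^2 - 9) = (u - 3)*(u + 3)*(u + 3)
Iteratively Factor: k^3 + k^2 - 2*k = (k)*(k^2 + k - 2) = k*(k + 2)*(k - 1)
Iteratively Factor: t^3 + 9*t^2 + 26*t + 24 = (t + 4)*(t^2 + 5*t + 6) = (t + 2)*(t + 4)*(t + 3)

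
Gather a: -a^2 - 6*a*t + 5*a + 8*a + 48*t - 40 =-a^2 + a*(13 - 6*t) + 48*t - 40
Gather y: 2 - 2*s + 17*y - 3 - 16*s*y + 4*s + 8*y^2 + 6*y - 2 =2*s + 8*y^2 + y*(23 - 16*s) - 3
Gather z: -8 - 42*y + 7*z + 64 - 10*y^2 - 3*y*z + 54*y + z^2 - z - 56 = -10*y^2 + 12*y + z^2 + z*(6 - 3*y)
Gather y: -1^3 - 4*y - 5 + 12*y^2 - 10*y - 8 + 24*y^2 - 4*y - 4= 36*y^2 - 18*y - 18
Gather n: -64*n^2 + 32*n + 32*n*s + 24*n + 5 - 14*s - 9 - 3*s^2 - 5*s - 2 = -64*n^2 + n*(32*s + 56) - 3*s^2 - 19*s - 6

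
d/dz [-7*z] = -7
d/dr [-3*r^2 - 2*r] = -6*r - 2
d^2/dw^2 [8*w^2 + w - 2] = 16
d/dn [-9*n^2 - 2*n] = -18*n - 2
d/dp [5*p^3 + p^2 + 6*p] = 15*p^2 + 2*p + 6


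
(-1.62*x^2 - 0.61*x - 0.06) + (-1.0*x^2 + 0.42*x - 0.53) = -2.62*x^2 - 0.19*x - 0.59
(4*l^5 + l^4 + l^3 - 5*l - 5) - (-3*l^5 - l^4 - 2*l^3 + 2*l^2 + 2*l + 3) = 7*l^5 + 2*l^4 + 3*l^3 - 2*l^2 - 7*l - 8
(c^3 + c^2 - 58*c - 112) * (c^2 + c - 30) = c^5 + 2*c^4 - 87*c^3 - 200*c^2 + 1628*c + 3360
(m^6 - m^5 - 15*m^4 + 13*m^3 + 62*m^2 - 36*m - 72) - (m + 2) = m^6 - m^5 - 15*m^4 + 13*m^3 + 62*m^2 - 37*m - 74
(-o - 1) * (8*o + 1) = -8*o^2 - 9*o - 1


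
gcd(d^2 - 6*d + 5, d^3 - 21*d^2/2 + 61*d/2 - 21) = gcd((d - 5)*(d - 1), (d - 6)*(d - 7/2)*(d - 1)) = d - 1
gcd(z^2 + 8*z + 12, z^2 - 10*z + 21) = 1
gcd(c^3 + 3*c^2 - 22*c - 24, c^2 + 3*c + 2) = c + 1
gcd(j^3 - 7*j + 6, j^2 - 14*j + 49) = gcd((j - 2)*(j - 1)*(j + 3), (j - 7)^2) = 1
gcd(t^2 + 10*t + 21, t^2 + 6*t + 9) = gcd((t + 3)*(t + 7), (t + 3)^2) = t + 3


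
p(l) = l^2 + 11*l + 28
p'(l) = 2*l + 11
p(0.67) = 35.82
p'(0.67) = 12.34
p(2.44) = 60.79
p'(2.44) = 15.88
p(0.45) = 33.15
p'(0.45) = 11.90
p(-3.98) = 0.06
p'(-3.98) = 3.04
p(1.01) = 40.13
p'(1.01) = 13.02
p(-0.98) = 18.18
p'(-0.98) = 9.04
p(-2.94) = 4.30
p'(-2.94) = 5.12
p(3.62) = 80.92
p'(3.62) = 18.24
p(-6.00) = -2.00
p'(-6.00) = -1.00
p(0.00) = 28.00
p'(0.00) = 11.00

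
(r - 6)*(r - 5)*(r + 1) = r^3 - 10*r^2 + 19*r + 30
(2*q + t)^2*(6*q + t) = 24*q^3 + 28*q^2*t + 10*q*t^2 + t^3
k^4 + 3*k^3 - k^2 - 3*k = k*(k - 1)*(k + 1)*(k + 3)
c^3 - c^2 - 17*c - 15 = (c - 5)*(c + 1)*(c + 3)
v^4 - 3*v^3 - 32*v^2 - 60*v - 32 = (v - 8)*(v + 1)*(v + 2)^2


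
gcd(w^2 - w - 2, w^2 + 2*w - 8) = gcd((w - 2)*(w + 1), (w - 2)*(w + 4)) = w - 2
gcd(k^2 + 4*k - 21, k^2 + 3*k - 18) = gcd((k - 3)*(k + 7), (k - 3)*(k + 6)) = k - 3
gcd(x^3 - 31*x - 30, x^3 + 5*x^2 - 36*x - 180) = x^2 - x - 30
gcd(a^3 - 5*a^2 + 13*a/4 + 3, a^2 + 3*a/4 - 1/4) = 1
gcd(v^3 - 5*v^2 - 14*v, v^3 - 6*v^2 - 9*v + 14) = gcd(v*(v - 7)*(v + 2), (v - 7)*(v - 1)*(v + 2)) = v^2 - 5*v - 14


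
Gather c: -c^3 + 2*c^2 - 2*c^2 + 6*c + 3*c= -c^3 + 9*c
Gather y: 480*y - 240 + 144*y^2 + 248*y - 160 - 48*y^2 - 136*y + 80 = 96*y^2 + 592*y - 320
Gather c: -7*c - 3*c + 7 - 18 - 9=-10*c - 20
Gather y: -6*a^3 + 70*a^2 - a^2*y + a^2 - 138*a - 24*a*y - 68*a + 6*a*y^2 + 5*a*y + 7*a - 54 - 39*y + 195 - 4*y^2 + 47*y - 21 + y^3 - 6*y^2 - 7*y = -6*a^3 + 71*a^2 - 199*a + y^3 + y^2*(6*a - 10) + y*(-a^2 - 19*a + 1) + 120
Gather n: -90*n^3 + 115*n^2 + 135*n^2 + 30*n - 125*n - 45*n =-90*n^3 + 250*n^2 - 140*n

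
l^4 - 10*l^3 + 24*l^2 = l^2*(l - 6)*(l - 4)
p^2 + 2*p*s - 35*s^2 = (p - 5*s)*(p + 7*s)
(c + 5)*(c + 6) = c^2 + 11*c + 30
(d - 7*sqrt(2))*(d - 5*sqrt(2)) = d^2 - 12*sqrt(2)*d + 70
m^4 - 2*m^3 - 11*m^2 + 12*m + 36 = (m - 3)^2*(m + 2)^2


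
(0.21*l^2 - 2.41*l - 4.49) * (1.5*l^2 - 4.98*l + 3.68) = 0.315*l^4 - 4.6608*l^3 + 6.0396*l^2 + 13.4914*l - 16.5232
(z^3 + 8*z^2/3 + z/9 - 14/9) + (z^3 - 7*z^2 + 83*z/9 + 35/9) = 2*z^3 - 13*z^2/3 + 28*z/3 + 7/3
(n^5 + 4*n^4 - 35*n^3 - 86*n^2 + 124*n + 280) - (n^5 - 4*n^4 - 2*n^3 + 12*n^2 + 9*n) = 8*n^4 - 33*n^3 - 98*n^2 + 115*n + 280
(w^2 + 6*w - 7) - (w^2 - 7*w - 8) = 13*w + 1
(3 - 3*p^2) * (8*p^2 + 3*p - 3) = -24*p^4 - 9*p^3 + 33*p^2 + 9*p - 9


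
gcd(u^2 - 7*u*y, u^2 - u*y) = u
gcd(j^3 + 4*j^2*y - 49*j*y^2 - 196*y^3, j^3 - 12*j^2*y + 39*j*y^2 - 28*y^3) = -j + 7*y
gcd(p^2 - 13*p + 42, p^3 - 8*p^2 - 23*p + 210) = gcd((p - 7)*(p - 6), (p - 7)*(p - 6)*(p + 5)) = p^2 - 13*p + 42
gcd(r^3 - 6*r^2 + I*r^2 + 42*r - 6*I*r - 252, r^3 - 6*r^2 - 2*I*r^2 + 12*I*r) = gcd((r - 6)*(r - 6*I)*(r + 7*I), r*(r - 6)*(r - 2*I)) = r - 6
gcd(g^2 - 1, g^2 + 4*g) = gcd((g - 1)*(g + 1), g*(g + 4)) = 1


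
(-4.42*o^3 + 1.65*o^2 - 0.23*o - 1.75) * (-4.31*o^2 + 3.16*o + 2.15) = 19.0502*o^5 - 21.0787*o^4 - 3.2977*o^3 + 10.3632*o^2 - 6.0245*o - 3.7625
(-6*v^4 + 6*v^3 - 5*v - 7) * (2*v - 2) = -12*v^5 + 24*v^4 - 12*v^3 - 10*v^2 - 4*v + 14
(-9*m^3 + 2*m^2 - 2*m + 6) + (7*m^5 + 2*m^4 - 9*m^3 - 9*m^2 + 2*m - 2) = 7*m^5 + 2*m^4 - 18*m^3 - 7*m^2 + 4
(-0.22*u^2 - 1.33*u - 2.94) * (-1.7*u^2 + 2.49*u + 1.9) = 0.374*u^4 + 1.7132*u^3 + 1.2683*u^2 - 9.8476*u - 5.586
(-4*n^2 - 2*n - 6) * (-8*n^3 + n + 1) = 32*n^5 + 16*n^4 + 44*n^3 - 6*n^2 - 8*n - 6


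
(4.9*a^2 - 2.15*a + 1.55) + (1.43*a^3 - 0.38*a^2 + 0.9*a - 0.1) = 1.43*a^3 + 4.52*a^2 - 1.25*a + 1.45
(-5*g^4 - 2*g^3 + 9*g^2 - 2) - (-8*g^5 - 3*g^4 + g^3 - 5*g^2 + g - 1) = 8*g^5 - 2*g^4 - 3*g^3 + 14*g^2 - g - 1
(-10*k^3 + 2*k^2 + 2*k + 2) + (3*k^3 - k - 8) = -7*k^3 + 2*k^2 + k - 6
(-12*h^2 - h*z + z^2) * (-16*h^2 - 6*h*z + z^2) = 192*h^4 + 88*h^3*z - 22*h^2*z^2 - 7*h*z^3 + z^4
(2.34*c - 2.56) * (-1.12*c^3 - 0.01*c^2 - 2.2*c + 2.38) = -2.6208*c^4 + 2.8438*c^3 - 5.1224*c^2 + 11.2012*c - 6.0928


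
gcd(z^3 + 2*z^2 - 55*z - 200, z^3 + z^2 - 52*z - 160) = z^2 - 3*z - 40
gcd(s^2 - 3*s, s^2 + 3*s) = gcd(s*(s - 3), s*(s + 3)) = s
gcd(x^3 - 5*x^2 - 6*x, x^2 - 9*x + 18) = x - 6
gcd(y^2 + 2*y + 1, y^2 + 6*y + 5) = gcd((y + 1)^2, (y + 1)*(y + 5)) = y + 1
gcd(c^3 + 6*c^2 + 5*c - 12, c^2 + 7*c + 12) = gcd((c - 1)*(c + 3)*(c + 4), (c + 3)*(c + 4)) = c^2 + 7*c + 12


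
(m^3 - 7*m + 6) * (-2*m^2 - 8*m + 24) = -2*m^5 - 8*m^4 + 38*m^3 + 44*m^2 - 216*m + 144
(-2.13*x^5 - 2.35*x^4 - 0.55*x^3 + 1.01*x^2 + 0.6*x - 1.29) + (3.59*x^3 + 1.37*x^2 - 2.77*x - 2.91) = -2.13*x^5 - 2.35*x^4 + 3.04*x^3 + 2.38*x^2 - 2.17*x - 4.2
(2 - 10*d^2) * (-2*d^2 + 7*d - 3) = 20*d^4 - 70*d^3 + 26*d^2 + 14*d - 6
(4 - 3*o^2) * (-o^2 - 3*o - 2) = 3*o^4 + 9*o^3 + 2*o^2 - 12*o - 8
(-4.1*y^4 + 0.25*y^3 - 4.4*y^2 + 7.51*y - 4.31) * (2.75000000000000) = -11.275*y^4 + 0.6875*y^3 - 12.1*y^2 + 20.6525*y - 11.8525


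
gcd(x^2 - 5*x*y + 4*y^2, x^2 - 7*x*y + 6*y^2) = x - y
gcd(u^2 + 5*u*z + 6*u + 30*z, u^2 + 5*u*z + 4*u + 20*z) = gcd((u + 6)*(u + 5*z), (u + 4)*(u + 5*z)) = u + 5*z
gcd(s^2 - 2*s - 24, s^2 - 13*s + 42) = s - 6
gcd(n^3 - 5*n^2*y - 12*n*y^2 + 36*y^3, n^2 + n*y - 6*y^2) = -n^2 - n*y + 6*y^2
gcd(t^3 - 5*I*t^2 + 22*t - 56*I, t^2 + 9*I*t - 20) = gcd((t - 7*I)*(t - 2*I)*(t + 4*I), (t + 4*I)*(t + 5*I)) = t + 4*I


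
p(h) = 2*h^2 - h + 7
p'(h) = 4*h - 1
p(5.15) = 54.90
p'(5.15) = 19.60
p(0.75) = 7.38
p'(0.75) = 2.00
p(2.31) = 15.36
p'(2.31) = 8.24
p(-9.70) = 204.88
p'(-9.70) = -39.80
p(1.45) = 9.76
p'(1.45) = 4.80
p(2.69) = 18.78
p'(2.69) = 9.76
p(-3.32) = 32.36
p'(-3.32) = -14.28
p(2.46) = 16.64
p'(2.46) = 8.84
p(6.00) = 73.00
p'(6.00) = 23.00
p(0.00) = 7.00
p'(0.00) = -1.00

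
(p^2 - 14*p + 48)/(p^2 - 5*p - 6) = (p - 8)/(p + 1)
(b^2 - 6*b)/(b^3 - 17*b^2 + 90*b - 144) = b/(b^2 - 11*b + 24)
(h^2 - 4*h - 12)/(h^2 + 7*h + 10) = (h - 6)/(h + 5)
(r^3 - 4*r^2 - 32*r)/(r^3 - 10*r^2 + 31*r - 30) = r*(r^2 - 4*r - 32)/(r^3 - 10*r^2 + 31*r - 30)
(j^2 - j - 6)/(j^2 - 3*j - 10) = (j - 3)/(j - 5)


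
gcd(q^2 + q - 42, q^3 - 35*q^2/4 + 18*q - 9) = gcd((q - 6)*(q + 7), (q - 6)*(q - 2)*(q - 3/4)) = q - 6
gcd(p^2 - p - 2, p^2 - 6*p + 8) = p - 2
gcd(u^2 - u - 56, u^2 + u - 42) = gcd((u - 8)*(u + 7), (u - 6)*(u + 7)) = u + 7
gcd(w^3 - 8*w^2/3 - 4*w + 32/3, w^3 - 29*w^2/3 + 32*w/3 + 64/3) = w - 8/3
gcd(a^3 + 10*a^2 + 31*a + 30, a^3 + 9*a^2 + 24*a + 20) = a^2 + 7*a + 10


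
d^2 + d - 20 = (d - 4)*(d + 5)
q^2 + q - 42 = (q - 6)*(q + 7)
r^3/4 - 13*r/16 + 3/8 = (r/4 + 1/2)*(r - 3/2)*(r - 1/2)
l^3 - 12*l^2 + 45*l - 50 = (l - 5)^2*(l - 2)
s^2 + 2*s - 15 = (s - 3)*(s + 5)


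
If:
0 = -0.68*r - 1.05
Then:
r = -1.54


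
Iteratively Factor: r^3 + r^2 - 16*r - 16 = (r - 4)*(r^2 + 5*r + 4) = (r - 4)*(r + 4)*(r + 1)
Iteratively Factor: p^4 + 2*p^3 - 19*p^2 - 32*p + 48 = (p - 4)*(p^3 + 6*p^2 + 5*p - 12) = (p - 4)*(p + 3)*(p^2 + 3*p - 4) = (p - 4)*(p - 1)*(p + 3)*(p + 4)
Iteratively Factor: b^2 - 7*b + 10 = (b - 2)*(b - 5)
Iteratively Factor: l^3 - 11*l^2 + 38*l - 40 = (l - 5)*(l^2 - 6*l + 8) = (l - 5)*(l - 2)*(l - 4)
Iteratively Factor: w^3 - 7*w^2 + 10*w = (w)*(w^2 - 7*w + 10) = w*(w - 5)*(w - 2)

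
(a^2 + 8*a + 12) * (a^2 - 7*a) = a^4 + a^3 - 44*a^2 - 84*a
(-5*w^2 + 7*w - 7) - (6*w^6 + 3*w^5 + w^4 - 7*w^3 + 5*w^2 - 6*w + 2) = -6*w^6 - 3*w^5 - w^4 + 7*w^3 - 10*w^2 + 13*w - 9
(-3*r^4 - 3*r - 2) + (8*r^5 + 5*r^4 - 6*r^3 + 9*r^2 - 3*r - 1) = 8*r^5 + 2*r^4 - 6*r^3 + 9*r^2 - 6*r - 3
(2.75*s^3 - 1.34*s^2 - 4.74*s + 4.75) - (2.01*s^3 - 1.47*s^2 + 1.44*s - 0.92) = 0.74*s^3 + 0.13*s^2 - 6.18*s + 5.67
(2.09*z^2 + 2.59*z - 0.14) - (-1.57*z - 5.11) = 2.09*z^2 + 4.16*z + 4.97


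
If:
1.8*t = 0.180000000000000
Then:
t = 0.10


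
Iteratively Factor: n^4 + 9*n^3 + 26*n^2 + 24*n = (n + 4)*(n^3 + 5*n^2 + 6*n) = n*(n + 4)*(n^2 + 5*n + 6) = n*(n + 2)*(n + 4)*(n + 3)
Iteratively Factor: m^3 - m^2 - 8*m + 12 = (m + 3)*(m^2 - 4*m + 4) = (m - 2)*(m + 3)*(m - 2)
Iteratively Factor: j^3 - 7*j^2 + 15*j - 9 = (j - 3)*(j^2 - 4*j + 3) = (j - 3)*(j - 1)*(j - 3)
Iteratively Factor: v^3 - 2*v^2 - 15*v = (v - 5)*(v^2 + 3*v) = (v - 5)*(v + 3)*(v)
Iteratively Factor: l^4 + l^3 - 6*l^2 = (l)*(l^3 + l^2 - 6*l) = l*(l - 2)*(l^2 + 3*l) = l*(l - 2)*(l + 3)*(l)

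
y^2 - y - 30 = (y - 6)*(y + 5)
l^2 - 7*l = l*(l - 7)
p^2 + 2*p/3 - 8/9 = (p - 2/3)*(p + 4/3)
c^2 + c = c*(c + 1)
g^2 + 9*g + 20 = (g + 4)*(g + 5)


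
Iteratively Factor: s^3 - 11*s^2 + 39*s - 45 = (s - 3)*(s^2 - 8*s + 15) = (s - 3)^2*(s - 5)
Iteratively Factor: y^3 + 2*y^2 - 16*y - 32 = (y + 4)*(y^2 - 2*y - 8) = (y - 4)*(y + 4)*(y + 2)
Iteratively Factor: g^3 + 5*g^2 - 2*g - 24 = (g + 3)*(g^2 + 2*g - 8) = (g + 3)*(g + 4)*(g - 2)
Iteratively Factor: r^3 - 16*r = (r + 4)*(r^2 - 4*r) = (r - 4)*(r + 4)*(r)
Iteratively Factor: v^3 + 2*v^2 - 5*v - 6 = (v + 1)*(v^2 + v - 6) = (v + 1)*(v + 3)*(v - 2)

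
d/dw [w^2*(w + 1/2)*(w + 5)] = w*(8*w^2 + 33*w + 10)/2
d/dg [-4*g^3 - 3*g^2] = 6*g*(-2*g - 1)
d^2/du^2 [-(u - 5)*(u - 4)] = -2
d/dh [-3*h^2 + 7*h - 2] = 7 - 6*h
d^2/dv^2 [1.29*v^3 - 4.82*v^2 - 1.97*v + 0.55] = 7.74*v - 9.64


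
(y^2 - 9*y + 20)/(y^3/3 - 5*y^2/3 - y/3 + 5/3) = 3*(y - 4)/(y^2 - 1)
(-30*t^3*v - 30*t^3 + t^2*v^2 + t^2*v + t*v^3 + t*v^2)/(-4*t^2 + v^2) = t*(30*t^2*v + 30*t^2 - t*v^2 - t*v - v^3 - v^2)/(4*t^2 - v^2)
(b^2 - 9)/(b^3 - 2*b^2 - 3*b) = (b + 3)/(b*(b + 1))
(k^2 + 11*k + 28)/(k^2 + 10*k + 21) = (k + 4)/(k + 3)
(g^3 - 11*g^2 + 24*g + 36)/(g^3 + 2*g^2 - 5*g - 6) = (g^2 - 12*g + 36)/(g^2 + g - 6)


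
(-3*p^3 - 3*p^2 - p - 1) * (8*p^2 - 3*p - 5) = -24*p^5 - 15*p^4 + 16*p^3 + 10*p^2 + 8*p + 5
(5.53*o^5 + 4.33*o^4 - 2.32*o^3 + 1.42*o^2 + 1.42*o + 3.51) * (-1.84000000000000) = -10.1752*o^5 - 7.9672*o^4 + 4.2688*o^3 - 2.6128*o^2 - 2.6128*o - 6.4584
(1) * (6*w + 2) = 6*w + 2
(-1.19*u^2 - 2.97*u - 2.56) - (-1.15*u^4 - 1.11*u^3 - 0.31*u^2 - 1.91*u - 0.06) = 1.15*u^4 + 1.11*u^3 - 0.88*u^2 - 1.06*u - 2.5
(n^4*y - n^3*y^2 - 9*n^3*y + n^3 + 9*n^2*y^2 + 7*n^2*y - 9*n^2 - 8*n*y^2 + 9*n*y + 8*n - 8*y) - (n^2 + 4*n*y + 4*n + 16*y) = n^4*y - n^3*y^2 - 9*n^3*y + n^3 + 9*n^2*y^2 + 7*n^2*y - 10*n^2 - 8*n*y^2 + 5*n*y + 4*n - 24*y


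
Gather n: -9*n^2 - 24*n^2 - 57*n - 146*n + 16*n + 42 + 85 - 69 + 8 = -33*n^2 - 187*n + 66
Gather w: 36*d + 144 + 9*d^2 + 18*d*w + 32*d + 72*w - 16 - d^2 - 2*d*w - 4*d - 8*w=8*d^2 + 64*d + w*(16*d + 64) + 128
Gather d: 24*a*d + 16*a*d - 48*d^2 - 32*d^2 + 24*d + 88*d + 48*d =-80*d^2 + d*(40*a + 160)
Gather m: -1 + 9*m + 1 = 9*m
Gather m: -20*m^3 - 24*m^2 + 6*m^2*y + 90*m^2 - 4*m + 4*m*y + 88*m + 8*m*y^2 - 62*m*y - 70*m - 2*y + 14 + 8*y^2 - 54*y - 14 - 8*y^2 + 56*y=-20*m^3 + m^2*(6*y + 66) + m*(8*y^2 - 58*y + 14)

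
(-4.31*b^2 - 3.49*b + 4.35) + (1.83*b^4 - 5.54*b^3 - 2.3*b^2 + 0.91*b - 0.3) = 1.83*b^4 - 5.54*b^3 - 6.61*b^2 - 2.58*b + 4.05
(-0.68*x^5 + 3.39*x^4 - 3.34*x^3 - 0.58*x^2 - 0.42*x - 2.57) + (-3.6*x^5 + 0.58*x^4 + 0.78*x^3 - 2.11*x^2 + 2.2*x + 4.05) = -4.28*x^5 + 3.97*x^4 - 2.56*x^3 - 2.69*x^2 + 1.78*x + 1.48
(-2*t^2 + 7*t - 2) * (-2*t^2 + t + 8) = 4*t^4 - 16*t^3 - 5*t^2 + 54*t - 16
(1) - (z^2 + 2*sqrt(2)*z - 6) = -z^2 - 2*sqrt(2)*z + 7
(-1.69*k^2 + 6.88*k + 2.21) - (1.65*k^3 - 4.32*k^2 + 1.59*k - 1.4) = -1.65*k^3 + 2.63*k^2 + 5.29*k + 3.61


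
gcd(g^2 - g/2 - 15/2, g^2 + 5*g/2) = g + 5/2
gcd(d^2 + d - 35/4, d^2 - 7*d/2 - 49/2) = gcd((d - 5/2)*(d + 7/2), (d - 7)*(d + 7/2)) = d + 7/2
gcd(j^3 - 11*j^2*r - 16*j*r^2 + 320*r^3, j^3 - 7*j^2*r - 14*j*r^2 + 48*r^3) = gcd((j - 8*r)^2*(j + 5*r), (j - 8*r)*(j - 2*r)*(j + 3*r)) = -j + 8*r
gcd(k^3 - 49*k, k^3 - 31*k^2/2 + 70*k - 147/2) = k - 7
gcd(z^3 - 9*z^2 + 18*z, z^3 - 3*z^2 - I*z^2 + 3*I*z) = z^2 - 3*z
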